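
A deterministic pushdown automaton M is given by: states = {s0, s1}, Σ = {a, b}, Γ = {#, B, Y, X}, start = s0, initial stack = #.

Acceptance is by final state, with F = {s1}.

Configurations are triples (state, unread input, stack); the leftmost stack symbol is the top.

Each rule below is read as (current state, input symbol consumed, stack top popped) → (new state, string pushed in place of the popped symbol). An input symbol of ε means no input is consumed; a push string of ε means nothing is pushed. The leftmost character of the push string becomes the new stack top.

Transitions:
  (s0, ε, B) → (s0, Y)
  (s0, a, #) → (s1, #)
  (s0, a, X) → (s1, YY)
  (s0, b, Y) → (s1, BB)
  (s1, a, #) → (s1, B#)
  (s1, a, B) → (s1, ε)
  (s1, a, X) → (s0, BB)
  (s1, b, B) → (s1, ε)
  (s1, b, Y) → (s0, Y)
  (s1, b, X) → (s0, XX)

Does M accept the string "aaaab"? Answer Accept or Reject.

Accept

(s0, aaaab, #) ⊢ (s1, aaab, #) ⊢ (s1, aab, B#) ⊢ (s1, ab, #) ⊢ (s1, b, B#) ⊢ (s1, ε, #)
All input consumed; state s1 ∈ F.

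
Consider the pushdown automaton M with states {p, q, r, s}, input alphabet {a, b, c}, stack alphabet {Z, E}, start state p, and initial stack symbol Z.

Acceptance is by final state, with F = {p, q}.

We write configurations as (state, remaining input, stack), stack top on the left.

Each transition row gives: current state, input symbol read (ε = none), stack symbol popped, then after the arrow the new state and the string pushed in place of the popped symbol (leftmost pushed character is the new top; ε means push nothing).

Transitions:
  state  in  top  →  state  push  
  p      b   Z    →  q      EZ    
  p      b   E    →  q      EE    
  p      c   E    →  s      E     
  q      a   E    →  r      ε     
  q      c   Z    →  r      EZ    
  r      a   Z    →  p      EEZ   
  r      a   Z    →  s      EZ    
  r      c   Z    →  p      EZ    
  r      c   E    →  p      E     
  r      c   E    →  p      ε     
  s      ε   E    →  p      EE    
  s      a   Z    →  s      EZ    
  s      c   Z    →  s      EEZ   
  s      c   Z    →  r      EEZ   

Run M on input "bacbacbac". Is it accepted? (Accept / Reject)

One accepting computation: (p, bacbacbac, Z) ⊢ (q, acbacbac, EZ) ⊢ (r, cbacbac, Z) ⊢ (p, bacbac, EZ) ⊢ (q, acbac, EEZ) ⊢ (r, cbac, EZ) ⊢ (p, bac, EZ) ⊢ (q, ac, EEZ) ⊢ (r, c, EZ) ⊢ (p, ε, EZ)
All input consumed and state p ∈ F.

Accept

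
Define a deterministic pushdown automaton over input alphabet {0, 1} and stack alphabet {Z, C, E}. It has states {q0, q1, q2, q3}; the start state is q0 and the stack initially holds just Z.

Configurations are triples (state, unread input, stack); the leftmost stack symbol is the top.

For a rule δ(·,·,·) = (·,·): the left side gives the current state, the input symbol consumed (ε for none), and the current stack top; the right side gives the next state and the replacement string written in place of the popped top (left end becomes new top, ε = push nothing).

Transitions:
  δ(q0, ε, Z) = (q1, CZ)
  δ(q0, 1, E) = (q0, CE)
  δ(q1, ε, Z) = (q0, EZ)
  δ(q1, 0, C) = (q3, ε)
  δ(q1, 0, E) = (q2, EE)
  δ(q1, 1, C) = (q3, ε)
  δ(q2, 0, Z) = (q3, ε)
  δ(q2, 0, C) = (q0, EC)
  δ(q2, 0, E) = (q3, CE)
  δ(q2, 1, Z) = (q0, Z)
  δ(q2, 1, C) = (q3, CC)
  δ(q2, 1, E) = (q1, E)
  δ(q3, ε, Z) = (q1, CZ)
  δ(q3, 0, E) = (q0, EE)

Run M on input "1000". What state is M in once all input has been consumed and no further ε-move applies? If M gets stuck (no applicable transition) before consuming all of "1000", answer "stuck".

(q0, 1000, Z)
  ε-move, top Z: go to q1, push CZ → (q1, 1000, CZ)
  read 1, top C: go to q3, push ε → (q3, 000, Z)
  ε-move, top Z: go to q1, push CZ → (q1, 000, CZ)
  read 0, top C: go to q3, push ε → (q3, 00, Z)
  ε-move, top Z: go to q1, push CZ → (q1, 00, CZ)
  read 0, top C: go to q3, push ε → (q3, 0, Z)
  ε-move, top Z: go to q1, push CZ → (q1, 0, CZ)
  read 0, top C: go to q3, push ε → (q3, ε, Z)
  ε-move, top Z: go to q1, push CZ → (q1, ε, CZ)
All input consumed; M is in state q1.

q1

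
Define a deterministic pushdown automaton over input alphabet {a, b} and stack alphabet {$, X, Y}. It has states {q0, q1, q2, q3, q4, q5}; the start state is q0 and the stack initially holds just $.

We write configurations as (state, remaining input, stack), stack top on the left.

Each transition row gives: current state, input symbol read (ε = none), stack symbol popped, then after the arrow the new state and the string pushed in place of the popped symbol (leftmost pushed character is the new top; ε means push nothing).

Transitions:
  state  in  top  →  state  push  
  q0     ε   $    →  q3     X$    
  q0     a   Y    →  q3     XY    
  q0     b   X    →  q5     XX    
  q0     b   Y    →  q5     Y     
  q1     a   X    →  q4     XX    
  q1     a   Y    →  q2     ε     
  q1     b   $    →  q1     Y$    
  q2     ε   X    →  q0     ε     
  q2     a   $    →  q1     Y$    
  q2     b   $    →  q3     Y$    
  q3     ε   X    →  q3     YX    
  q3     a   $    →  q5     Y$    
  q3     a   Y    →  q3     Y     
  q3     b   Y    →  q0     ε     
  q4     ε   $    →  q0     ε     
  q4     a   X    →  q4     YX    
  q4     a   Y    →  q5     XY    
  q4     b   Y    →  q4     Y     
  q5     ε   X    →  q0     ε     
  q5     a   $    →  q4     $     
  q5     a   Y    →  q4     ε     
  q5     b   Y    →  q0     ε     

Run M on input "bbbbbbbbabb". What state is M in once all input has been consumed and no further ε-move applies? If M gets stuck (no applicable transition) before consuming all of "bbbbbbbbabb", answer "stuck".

(q0, bbbbbbbbabb, $)
  ε-move, top $: go to q3, push X$ → (q3, bbbbbbbbabb, X$)
  ε-move, top X: go to q3, push YX → (q3, bbbbbbbbabb, YX$)
  read b, top Y: go to q0, push ε → (q0, bbbbbbbabb, X$)
  read b, top X: go to q5, push XX → (q5, bbbbbbabb, XX$)
  ε-move, top X: go to q0, push ε → (q0, bbbbbbabb, X$)
  read b, top X: go to q5, push XX → (q5, bbbbbabb, XX$)
  ε-move, top X: go to q0, push ε → (q0, bbbbbabb, X$)
  read b, top X: go to q5, push XX → (q5, bbbbabb, XX$)
  ε-move, top X: go to q0, push ε → (q0, bbbbabb, X$)
  read b, top X: go to q5, push XX → (q5, bbbabb, XX$)
  ε-move, top X: go to q0, push ε → (q0, bbbabb, X$)
  read b, top X: go to q5, push XX → (q5, bbabb, XX$)
  ε-move, top X: go to q0, push ε → (q0, bbabb, X$)
  read b, top X: go to q5, push XX → (q5, babb, XX$)
  ε-move, top X: go to q0, push ε → (q0, babb, X$)
  read b, top X: go to q5, push XX → (q5, abb, XX$)
  ε-move, top X: go to q0, push ε → (q0, abb, X$)
No transition for (q0, a, top X); M blocks with input abb remaining.

stuck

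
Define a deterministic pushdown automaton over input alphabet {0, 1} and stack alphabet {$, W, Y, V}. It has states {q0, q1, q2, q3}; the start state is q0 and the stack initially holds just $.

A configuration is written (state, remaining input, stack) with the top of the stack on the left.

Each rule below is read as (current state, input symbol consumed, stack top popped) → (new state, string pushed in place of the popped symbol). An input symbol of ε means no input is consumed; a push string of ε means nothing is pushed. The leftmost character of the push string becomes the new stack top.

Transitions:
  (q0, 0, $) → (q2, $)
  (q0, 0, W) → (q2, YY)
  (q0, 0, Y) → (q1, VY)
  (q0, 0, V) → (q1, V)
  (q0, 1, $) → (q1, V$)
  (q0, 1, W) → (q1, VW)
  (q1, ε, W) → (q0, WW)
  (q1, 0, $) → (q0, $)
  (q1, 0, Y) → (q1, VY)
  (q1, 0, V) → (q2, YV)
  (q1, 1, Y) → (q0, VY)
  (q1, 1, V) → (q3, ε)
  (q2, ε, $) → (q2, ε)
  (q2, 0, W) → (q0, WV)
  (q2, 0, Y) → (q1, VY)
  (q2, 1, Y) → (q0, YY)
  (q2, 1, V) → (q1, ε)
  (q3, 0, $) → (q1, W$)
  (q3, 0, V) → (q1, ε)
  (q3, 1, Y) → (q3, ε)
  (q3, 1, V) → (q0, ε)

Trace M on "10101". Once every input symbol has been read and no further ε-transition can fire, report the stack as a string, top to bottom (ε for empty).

YYV$

(q0, 10101, $)
  read 1, top $: go to q1, push V$ → (q1, 0101, V$)
  read 0, top V: go to q2, push YV → (q2, 101, YV$)
  read 1, top Y: go to q0, push YY → (q0, 01, YYV$)
  read 0, top Y: go to q1, push VY → (q1, 1, VYYV$)
  read 1, top V: go to q3, push ε → (q3, ε, YYV$)
All input consumed in state q3 with stack YYV$.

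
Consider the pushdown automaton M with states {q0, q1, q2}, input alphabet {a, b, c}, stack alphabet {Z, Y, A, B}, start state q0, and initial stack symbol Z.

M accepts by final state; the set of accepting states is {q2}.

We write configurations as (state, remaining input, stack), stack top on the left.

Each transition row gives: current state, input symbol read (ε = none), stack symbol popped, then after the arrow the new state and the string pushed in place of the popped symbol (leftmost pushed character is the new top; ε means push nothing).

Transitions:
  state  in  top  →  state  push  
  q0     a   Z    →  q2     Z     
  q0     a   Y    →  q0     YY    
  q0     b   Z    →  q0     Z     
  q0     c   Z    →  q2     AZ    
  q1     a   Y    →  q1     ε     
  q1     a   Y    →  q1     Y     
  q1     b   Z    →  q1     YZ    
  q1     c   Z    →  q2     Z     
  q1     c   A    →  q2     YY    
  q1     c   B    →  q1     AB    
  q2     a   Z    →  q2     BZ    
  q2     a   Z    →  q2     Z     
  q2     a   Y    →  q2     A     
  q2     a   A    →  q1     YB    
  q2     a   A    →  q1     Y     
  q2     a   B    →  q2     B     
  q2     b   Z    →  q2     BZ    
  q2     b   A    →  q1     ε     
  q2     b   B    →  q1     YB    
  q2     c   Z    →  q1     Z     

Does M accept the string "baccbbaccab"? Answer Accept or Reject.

Reject

No computation consumes all input and reaches a final state.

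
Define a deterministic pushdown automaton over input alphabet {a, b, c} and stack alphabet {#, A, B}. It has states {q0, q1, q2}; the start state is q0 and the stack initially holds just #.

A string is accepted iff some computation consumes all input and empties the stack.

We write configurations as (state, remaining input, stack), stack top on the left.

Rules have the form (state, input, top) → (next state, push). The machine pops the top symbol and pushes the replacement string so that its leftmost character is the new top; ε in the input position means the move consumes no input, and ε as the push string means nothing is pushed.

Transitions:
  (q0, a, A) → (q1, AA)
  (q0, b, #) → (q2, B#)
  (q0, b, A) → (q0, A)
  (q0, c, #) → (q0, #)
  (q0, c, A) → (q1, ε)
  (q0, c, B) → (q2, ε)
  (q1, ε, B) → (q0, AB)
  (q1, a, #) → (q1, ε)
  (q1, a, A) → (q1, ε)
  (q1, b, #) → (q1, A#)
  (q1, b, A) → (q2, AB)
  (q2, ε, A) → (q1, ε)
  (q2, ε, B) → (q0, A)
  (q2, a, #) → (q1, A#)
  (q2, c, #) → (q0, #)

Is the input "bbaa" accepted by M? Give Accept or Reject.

Reject

(q0, bbaa, #) ⊢ (q2, baa, B#) ⊢ (q0, baa, A#) ⊢ (q0, aa, A#) ⊢ (q1, a, AA#) ⊢ (q1, ε, A#)
All input consumed; stack is A#, not empty, and no further ε-move applies.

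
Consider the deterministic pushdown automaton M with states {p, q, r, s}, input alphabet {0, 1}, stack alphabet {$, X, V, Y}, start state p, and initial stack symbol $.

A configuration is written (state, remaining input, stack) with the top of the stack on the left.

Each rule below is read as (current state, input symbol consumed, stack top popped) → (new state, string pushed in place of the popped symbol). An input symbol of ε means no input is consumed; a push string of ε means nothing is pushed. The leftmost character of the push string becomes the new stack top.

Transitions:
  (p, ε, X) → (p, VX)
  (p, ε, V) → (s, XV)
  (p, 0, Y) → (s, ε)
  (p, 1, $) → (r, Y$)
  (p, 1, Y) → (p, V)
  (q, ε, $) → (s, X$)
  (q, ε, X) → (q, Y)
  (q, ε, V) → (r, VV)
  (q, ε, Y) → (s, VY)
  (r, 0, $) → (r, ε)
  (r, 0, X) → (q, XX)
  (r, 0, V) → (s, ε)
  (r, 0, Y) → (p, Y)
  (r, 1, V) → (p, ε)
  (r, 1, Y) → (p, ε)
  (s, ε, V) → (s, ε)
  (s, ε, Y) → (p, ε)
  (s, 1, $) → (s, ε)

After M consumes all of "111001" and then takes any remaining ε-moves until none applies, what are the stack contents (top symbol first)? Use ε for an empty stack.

(p, 111001, $)
  read 1, top $: go to r, push Y$ → (r, 11001, Y$)
  read 1, top Y: go to p, push ε → (p, 1001, $)
  read 1, top $: go to r, push Y$ → (r, 001, Y$)
  read 0, top Y: go to p, push Y → (p, 01, Y$)
  read 0, top Y: go to s, push ε → (s, 1, $)
  read 1, top $: go to s, push ε → (s, ε, ε)
All input consumed in state s with stack ε.

ε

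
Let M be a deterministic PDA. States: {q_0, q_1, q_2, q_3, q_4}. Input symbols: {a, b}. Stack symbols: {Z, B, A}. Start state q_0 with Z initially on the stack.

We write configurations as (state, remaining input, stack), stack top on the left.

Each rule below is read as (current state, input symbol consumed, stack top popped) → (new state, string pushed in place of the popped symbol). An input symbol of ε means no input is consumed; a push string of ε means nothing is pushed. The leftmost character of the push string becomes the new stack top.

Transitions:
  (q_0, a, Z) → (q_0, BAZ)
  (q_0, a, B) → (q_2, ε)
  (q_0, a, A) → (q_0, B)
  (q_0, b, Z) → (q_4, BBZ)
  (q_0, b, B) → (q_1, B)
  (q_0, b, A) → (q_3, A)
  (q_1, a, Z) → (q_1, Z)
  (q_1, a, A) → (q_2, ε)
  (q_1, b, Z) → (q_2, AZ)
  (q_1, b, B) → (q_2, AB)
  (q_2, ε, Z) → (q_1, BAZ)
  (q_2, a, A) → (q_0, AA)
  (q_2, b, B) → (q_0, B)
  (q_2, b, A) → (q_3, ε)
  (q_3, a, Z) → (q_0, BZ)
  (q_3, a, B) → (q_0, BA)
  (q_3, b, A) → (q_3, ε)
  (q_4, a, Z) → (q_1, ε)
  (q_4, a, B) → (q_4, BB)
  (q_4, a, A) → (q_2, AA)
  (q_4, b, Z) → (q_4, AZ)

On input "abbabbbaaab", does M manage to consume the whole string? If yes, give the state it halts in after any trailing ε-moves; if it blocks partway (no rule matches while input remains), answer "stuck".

q_3

(q_0, abbabbbaaab, Z)
  read a, top Z: go to q_0, push BAZ → (q_0, bbabbbaaab, BAZ)
  read b, top B: go to q_1, push B → (q_1, babbbaaab, BAZ)
  read b, top B: go to q_2, push AB → (q_2, abbbaaab, ABAZ)
  read a, top A: go to q_0, push AA → (q_0, bbbaaab, AABAZ)
  read b, top A: go to q_3, push A → (q_3, bbaaab, AABAZ)
  read b, top A: go to q_3, push ε → (q_3, baaab, ABAZ)
  read b, top A: go to q_3, push ε → (q_3, aaab, BAZ)
  read a, top B: go to q_0, push BA → (q_0, aab, BAAZ)
  read a, top B: go to q_2, push ε → (q_2, ab, AAZ)
  read a, top A: go to q_0, push AA → (q_0, b, AAAZ)
  read b, top A: go to q_3, push A → (q_3, ε, AAAZ)
All input consumed; M is in state q_3.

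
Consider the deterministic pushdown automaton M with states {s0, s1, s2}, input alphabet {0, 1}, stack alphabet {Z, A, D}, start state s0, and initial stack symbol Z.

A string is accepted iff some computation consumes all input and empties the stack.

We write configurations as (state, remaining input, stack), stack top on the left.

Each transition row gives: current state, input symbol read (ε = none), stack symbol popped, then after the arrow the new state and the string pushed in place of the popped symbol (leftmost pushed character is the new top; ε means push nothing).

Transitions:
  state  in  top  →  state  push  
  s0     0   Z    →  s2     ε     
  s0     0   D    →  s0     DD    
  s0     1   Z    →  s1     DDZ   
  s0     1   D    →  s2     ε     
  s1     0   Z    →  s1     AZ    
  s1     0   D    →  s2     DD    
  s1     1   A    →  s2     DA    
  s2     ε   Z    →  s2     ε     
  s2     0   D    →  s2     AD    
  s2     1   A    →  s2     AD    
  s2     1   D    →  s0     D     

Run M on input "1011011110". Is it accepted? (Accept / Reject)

Reject

(s0, 1011011110, Z) ⊢ (s1, 011011110, DDZ) ⊢ (s2, 11011110, DDDZ) ⊢ (s0, 1011110, DDDZ) ⊢ (s2, 011110, DDZ) ⊢ (s2, 11110, ADDZ) ⊢ (s2, 1110, ADDDZ) ⊢ (s2, 110, ADDDDZ) ⊢ (s2, 10, ADDDDDZ) ⊢ (s2, 0, ADDDDDDZ)
No transition applies at (s2, 0, ADDDDDDZ); input not fully consumed.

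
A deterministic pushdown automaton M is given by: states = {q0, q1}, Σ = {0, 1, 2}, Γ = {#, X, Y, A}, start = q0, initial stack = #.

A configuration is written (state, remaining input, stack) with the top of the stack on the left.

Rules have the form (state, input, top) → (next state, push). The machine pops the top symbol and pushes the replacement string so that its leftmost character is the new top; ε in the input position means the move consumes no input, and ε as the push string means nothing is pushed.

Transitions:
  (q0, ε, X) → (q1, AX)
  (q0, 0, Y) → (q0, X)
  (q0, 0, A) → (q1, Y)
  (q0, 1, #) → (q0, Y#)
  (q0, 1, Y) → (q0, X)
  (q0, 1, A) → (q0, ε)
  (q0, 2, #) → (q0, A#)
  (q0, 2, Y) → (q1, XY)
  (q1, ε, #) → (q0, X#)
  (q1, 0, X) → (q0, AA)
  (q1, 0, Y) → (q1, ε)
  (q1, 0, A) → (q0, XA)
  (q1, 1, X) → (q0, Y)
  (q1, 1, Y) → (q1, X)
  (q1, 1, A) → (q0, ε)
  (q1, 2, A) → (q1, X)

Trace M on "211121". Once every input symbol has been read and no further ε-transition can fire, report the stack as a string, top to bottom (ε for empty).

YX#

(q0, 211121, #)
  read 2, top #: go to q0, push A# → (q0, 11121, A#)
  read 1, top A: go to q0, push ε → (q0, 1121, #)
  read 1, top #: go to q0, push Y# → (q0, 121, Y#)
  read 1, top Y: go to q0, push X → (q0, 21, X#)
  ε-move, top X: go to q1, push AX → (q1, 21, AX#)
  read 2, top A: go to q1, push X → (q1, 1, XX#)
  read 1, top X: go to q0, push Y → (q0, ε, YX#)
All input consumed in state q0 with stack YX#.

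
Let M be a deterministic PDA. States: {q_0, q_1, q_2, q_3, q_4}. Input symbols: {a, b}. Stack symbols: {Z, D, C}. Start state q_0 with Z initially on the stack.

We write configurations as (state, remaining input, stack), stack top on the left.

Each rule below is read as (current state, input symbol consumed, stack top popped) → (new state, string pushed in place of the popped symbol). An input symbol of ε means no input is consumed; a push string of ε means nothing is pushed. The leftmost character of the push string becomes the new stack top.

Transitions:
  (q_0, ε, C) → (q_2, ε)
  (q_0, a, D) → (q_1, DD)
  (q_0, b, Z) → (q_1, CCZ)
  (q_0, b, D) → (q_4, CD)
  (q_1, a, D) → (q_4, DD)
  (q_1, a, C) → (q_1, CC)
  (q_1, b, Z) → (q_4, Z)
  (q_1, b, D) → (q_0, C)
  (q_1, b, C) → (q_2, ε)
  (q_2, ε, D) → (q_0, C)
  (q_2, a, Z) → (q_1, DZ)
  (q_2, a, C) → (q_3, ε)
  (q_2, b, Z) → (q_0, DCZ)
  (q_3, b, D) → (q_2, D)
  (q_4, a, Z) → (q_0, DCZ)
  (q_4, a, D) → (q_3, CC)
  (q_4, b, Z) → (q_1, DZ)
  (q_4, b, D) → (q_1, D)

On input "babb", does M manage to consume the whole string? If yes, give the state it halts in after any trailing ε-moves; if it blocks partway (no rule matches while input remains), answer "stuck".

(q_0, babb, Z)
  read b, top Z: go to q_1, push CCZ → (q_1, abb, CCZ)
  read a, top C: go to q_1, push CC → (q_1, bb, CCCZ)
  read b, top C: go to q_2, push ε → (q_2, b, CCZ)
No transition for (q_2, b, top C); M blocks with input b remaining.

stuck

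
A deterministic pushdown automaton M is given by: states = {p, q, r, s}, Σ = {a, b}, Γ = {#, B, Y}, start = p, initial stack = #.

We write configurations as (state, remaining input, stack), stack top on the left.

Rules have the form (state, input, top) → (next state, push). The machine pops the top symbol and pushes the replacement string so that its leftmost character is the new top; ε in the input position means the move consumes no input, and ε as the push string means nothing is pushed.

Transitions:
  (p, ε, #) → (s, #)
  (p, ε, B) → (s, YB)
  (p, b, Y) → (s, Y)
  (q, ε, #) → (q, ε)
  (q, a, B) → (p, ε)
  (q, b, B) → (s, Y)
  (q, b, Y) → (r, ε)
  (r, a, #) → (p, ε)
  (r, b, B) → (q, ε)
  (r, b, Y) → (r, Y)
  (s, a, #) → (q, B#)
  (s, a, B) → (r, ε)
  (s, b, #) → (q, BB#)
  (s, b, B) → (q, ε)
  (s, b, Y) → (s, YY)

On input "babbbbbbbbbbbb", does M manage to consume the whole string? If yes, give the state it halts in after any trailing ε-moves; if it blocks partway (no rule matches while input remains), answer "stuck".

(p, babbbbbbbbbbbb, #) ⊢ (s, babbbbbbbbbbbb, #) ⊢ (q, abbbbbbbbbbbb, BB#) ⊢ (p, bbbbbbbbbbbb, B#) ⊢ (s, bbbbbbbbbbbb, YB#) ⊢ (s, bbbbbbbbbbb, YYB#) ⊢ (s, bbbbbbbbbb, YYYB#) ⊢ (s, bbbbbbbbb, YYYYB#) ⊢ (s, bbbbbbbb, YYYYYB#) ⊢ (s, bbbbbbb, YYYYYYB#) ⊢ (s, bbbbbb, YYYYYYYB#) ⊢ (s, bbbbb, YYYYYYYYB#) ⊢ (s, bbbb, YYYYYYYYYB#) ⊢ (s, bbb, YYYYYYYYYYB#) ⊢ (s, bb, YYYYYYYYYYYB#) ⊢ (s, b, YYYYYYYYYYYYB#) ⊢ (s, ε, YYYYYYYYYYYYYB#)
All input consumed; M is in state s.

s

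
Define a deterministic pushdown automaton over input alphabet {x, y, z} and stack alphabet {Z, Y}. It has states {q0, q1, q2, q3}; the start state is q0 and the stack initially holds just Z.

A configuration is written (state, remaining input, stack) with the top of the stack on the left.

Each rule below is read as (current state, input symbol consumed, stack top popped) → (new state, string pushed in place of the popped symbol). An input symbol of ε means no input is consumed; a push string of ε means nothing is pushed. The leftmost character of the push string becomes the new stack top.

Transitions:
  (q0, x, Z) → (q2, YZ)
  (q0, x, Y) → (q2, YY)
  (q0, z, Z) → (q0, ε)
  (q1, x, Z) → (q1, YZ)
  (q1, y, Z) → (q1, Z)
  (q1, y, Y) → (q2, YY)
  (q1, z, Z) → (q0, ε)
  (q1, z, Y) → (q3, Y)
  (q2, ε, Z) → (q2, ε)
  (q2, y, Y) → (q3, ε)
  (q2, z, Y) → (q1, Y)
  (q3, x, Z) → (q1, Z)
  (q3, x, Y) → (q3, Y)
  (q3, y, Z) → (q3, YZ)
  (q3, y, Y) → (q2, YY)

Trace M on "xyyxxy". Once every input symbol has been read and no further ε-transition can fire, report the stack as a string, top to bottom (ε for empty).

(q0, xyyxxy, Z) ⊢ (q2, yyxxy, YZ) ⊢ (q3, yxxy, Z) ⊢ (q3, xxy, YZ) ⊢ (q3, xy, YZ) ⊢ (q3, y, YZ) ⊢ (q2, ε, YYZ)
All input consumed in state q2 with stack YYZ.

YYZ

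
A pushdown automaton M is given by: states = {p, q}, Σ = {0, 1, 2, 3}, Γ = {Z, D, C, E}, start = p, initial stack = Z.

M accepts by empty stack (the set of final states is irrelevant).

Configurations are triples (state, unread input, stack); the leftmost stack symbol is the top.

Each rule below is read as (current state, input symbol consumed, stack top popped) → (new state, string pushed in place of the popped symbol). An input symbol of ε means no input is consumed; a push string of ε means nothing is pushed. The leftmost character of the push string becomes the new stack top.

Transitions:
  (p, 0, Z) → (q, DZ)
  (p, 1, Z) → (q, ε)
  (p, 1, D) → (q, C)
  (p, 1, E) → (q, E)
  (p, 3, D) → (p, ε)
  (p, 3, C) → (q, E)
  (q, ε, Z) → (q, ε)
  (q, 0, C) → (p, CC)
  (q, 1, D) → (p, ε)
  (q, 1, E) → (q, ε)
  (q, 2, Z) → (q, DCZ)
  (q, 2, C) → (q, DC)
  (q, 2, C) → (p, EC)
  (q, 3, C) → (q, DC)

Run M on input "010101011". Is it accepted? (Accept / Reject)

One accepting computation: (p, 010101011, Z) ⊢ (q, 10101011, DZ) ⊢ (p, 0101011, Z) ⊢ (q, 101011, DZ) ⊢ (p, 01011, Z) ⊢ (q, 1011, DZ) ⊢ (p, 011, Z) ⊢ (q, 11, DZ) ⊢ (p, 1, Z) ⊢ (q, ε, ε)
All input consumed and the stack is empty.

Accept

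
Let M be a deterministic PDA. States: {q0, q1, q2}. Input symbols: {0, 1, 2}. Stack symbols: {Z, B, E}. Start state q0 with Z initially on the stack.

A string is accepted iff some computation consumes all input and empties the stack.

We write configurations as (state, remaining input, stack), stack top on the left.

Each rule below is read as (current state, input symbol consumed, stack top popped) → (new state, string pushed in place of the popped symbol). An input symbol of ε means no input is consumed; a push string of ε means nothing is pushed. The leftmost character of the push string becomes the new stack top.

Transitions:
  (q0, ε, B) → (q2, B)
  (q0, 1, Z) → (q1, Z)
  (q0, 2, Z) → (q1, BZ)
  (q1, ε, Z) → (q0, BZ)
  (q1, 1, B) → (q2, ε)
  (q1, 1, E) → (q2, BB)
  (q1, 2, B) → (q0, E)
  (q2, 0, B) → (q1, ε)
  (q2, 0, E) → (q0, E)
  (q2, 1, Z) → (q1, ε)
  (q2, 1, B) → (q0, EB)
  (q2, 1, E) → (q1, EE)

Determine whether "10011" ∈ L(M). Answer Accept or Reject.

(q0, 10011, Z) ⊢ (q1, 0011, Z) ⊢ (q0, 0011, BZ) ⊢ (q2, 0011, BZ) ⊢ (q1, 011, Z) ⊢ (q0, 011, BZ) ⊢ (q2, 011, BZ) ⊢ (q1, 11, Z) ⊢ (q0, 11, BZ) ⊢ (q2, 11, BZ) ⊢ (q0, 1, EBZ)
No transition applies at (q0, 1, EBZ); input not fully consumed.

Reject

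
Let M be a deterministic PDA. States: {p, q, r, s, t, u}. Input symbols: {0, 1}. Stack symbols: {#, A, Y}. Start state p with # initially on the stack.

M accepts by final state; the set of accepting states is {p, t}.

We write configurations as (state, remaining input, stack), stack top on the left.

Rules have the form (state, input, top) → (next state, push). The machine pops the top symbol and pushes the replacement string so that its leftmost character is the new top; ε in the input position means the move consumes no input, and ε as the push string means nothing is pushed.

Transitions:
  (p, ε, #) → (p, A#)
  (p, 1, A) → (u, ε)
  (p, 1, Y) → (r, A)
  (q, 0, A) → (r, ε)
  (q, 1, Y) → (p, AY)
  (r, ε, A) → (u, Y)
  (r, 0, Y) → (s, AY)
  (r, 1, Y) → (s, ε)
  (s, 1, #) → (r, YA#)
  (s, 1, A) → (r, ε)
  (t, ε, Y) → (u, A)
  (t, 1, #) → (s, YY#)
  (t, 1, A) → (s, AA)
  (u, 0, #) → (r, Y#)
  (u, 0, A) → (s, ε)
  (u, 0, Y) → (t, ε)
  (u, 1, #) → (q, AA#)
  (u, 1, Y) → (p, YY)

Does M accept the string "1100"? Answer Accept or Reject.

Accept

(p, 1100, #)
  ε-move, top #: go to p, push A# → (p, 1100, A#)
  read 1, top A: go to u, push ε → (u, 100, #)
  read 1, top #: go to q, push AA# → (q, 00, AA#)
  read 0, top A: go to r, push ε → (r, 0, A#)
  ε-move, top A: go to u, push Y → (u, 0, Y#)
  read 0, top Y: go to t, push ε → (t, ε, #)
All input consumed; state t ∈ F.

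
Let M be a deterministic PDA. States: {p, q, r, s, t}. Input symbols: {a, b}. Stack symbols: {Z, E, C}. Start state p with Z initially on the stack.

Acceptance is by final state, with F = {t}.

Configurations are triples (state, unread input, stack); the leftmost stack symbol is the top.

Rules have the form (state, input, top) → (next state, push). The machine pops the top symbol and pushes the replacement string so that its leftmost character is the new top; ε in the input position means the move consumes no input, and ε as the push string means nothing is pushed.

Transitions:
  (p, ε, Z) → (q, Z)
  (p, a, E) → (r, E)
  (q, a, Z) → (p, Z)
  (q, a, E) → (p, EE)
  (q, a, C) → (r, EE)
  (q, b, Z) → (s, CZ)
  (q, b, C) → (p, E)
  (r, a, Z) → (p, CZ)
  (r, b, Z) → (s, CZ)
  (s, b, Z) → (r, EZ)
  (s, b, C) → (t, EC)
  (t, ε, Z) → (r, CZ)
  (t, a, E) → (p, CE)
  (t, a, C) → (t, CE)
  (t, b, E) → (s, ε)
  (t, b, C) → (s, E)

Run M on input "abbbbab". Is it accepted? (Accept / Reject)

Reject

(p, abbbbab, Z) ⊢ (q, abbbbab, Z) ⊢ (p, bbbbab, Z) ⊢ (q, bbbbab, Z) ⊢ (s, bbbab, CZ) ⊢ (t, bbab, ECZ) ⊢ (s, bab, CZ) ⊢ (t, ab, ECZ) ⊢ (p, b, CECZ)
No transition applies at (p, b, CECZ); input not fully consumed.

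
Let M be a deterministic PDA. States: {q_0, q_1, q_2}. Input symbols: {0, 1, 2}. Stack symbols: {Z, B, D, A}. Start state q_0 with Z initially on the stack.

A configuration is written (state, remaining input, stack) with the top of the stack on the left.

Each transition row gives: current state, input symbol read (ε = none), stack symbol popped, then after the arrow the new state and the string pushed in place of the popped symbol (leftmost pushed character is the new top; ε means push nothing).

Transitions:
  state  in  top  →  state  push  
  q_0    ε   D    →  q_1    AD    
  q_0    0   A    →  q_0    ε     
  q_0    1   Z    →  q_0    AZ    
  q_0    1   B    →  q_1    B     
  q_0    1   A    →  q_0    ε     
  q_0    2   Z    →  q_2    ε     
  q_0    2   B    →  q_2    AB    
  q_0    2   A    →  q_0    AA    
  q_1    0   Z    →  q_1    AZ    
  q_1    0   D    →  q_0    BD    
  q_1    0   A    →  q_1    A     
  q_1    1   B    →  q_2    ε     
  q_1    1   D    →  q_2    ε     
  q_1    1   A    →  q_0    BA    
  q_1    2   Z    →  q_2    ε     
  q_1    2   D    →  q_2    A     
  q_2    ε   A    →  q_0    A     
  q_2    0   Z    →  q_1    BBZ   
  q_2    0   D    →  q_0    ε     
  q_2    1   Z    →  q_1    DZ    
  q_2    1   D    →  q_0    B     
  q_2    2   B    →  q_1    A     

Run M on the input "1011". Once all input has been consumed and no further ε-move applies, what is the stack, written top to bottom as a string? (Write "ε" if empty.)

Z

(q_0, 1011, Z)
  read 1, top Z: go to q_0, push AZ → (q_0, 011, AZ)
  read 0, top A: go to q_0, push ε → (q_0, 11, Z)
  read 1, top Z: go to q_0, push AZ → (q_0, 1, AZ)
  read 1, top A: go to q_0, push ε → (q_0, ε, Z)
All input consumed in state q_0 with stack Z.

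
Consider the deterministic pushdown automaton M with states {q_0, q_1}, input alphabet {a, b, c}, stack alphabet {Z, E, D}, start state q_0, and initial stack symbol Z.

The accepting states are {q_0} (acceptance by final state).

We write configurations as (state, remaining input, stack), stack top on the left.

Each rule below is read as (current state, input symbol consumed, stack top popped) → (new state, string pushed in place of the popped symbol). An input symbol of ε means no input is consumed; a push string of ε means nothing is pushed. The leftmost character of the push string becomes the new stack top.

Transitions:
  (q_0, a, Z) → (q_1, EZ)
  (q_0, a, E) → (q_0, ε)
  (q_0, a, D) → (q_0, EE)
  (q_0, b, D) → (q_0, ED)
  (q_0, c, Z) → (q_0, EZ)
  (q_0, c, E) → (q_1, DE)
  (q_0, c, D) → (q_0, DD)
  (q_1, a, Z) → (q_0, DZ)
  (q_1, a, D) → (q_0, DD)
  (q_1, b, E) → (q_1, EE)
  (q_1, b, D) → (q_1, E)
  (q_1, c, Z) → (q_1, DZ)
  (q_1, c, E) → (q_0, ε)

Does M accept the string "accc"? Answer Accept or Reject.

(q_0, accc, Z) ⊢ (q_1, ccc, EZ) ⊢ (q_0, cc, Z) ⊢ (q_0, c, EZ) ⊢ (q_1, ε, DEZ)
All input consumed; state q_1 ∉ F and no further ε-move applies.

Reject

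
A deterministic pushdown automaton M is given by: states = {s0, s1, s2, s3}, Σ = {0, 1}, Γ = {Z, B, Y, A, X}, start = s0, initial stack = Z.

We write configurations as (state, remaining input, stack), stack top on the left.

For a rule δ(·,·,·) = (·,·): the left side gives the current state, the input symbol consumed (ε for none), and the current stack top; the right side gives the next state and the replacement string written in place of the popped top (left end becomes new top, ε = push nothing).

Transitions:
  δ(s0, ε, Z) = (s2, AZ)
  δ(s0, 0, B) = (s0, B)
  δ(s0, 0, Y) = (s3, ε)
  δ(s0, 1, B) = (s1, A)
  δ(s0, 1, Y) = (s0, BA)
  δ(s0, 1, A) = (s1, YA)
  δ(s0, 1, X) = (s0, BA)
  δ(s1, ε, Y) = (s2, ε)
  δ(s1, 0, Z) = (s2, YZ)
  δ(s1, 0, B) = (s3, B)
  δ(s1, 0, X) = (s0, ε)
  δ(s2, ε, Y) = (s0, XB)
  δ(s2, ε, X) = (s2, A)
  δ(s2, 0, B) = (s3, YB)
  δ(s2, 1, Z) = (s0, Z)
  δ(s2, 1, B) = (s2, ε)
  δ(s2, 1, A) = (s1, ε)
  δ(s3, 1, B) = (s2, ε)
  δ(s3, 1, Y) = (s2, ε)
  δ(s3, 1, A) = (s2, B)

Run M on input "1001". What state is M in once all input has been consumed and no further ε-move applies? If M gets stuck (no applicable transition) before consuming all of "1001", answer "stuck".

stuck

(s0, 1001, Z)
  ε-move, top Z: go to s2, push AZ → (s2, 1001, AZ)
  read 1, top A: go to s1, push ε → (s1, 001, Z)
  read 0, top Z: go to s2, push YZ → (s2, 01, YZ)
  ε-move, top Y: go to s0, push XB → (s0, 01, XBZ)
No transition for (s0, 0, top X); M blocks with input 01 remaining.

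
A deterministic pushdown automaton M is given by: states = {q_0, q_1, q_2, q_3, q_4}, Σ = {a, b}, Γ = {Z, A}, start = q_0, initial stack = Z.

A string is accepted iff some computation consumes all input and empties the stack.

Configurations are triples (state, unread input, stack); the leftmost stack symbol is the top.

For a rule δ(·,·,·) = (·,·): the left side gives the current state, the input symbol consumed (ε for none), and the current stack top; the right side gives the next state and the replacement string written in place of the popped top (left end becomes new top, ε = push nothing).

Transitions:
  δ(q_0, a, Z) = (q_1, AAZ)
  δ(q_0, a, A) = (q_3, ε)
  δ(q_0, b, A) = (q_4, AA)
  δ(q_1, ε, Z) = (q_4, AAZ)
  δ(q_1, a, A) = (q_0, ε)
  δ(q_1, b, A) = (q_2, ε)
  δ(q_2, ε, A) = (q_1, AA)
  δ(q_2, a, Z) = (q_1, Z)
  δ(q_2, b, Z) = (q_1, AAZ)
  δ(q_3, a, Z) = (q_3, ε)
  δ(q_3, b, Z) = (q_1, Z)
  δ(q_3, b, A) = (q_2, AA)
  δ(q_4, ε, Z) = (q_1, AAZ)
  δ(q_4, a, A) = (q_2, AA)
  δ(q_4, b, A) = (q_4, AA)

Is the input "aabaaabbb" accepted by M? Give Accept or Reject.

Reject

(q_0, aabaaabbb, Z)
  read a, top Z: go to q_1, push AAZ → (q_1, abaaabbb, AAZ)
  read a, top A: go to q_0, push ε → (q_0, baaabbb, AZ)
  read b, top A: go to q_4, push AA → (q_4, aaabbb, AAZ)
  read a, top A: go to q_2, push AA → (q_2, aabbb, AAAZ)
  ε-move, top A: go to q_1, push AA → (q_1, aabbb, AAAAZ)
  read a, top A: go to q_0, push ε → (q_0, abbb, AAAZ)
  read a, top A: go to q_3, push ε → (q_3, bbb, AAZ)
  read b, top A: go to q_2, push AA → (q_2, bb, AAAZ)
  ε-move, top A: go to q_1, push AA → (q_1, bb, AAAAZ)
  read b, top A: go to q_2, push ε → (q_2, b, AAAZ)
  ε-move, top A: go to q_1, push AA → (q_1, b, AAAAZ)
  read b, top A: go to q_2, push ε → (q_2, ε, AAAZ)
  ε-move, top A: go to q_1, push AA → (q_1, ε, AAAAZ)
All input consumed; stack is AAAAZ, not empty, and no further ε-move applies.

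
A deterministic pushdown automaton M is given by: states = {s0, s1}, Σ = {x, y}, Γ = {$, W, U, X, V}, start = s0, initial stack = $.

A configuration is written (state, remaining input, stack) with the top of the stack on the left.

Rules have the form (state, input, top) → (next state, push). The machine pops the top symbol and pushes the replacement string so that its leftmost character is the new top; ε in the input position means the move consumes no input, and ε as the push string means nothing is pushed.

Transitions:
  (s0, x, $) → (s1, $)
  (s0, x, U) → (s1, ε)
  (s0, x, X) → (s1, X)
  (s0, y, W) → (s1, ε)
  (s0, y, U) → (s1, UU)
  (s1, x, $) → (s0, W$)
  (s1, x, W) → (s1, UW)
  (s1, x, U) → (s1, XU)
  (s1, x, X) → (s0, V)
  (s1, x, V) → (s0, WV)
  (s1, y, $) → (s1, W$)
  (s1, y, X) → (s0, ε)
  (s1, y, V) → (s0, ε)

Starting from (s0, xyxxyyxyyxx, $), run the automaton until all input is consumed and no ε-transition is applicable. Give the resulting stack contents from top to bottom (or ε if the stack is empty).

(s0, xyxxyyxyyxx, $)
  read x, top $: go to s1, push $ → (s1, yxxyyxyyxx, $)
  read y, top $: go to s1, push W$ → (s1, xxyyxyyxx, W$)
  read x, top W: go to s1, push UW → (s1, xyyxyyxx, UW$)
  read x, top U: go to s1, push XU → (s1, yyxyyxx, XUW$)
  read y, top X: go to s0, push ε → (s0, yxyyxx, UW$)
  read y, top U: go to s1, push UU → (s1, xyyxx, UUW$)
  read x, top U: go to s1, push XU → (s1, yyxx, XUUW$)
  read y, top X: go to s0, push ε → (s0, yxx, UUW$)
  read y, top U: go to s1, push UU → (s1, xx, UUUW$)
  read x, top U: go to s1, push XU → (s1, x, XUUUW$)
  read x, top X: go to s0, push V → (s0, ε, VUUUW$)
All input consumed in state s0 with stack VUUUW$.

VUUUW$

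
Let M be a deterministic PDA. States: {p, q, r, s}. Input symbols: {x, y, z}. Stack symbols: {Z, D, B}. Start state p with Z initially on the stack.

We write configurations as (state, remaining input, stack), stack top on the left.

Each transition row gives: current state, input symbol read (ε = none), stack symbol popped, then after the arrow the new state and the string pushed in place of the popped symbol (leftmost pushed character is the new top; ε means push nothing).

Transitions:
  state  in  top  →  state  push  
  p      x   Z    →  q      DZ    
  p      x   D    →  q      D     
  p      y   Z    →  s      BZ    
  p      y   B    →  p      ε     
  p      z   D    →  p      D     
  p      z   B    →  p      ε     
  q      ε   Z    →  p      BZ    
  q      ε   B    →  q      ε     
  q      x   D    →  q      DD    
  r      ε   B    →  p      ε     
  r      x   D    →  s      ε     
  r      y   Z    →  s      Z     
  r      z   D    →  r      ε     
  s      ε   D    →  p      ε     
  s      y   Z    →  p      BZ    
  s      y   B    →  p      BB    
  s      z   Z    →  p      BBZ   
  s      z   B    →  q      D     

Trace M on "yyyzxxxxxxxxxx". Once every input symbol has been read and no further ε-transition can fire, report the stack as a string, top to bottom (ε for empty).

(p, yyyzxxxxxxxxxx, Z)
  read y, top Z: go to s, push BZ → (s, yyzxxxxxxxxxx, BZ)
  read y, top B: go to p, push BB → (p, yzxxxxxxxxxx, BBZ)
  read y, top B: go to p, push ε → (p, zxxxxxxxxxx, BZ)
  read z, top B: go to p, push ε → (p, xxxxxxxxxx, Z)
  read x, top Z: go to q, push DZ → (q, xxxxxxxxx, DZ)
  read x, top D: go to q, push DD → (q, xxxxxxxx, DDZ)
  read x, top D: go to q, push DD → (q, xxxxxxx, DDDZ)
  read x, top D: go to q, push DD → (q, xxxxxx, DDDDZ)
  read x, top D: go to q, push DD → (q, xxxxx, DDDDDZ)
  read x, top D: go to q, push DD → (q, xxxx, DDDDDDZ)
  read x, top D: go to q, push DD → (q, xxx, DDDDDDDZ)
  read x, top D: go to q, push DD → (q, xx, DDDDDDDDZ)
  read x, top D: go to q, push DD → (q, x, DDDDDDDDDZ)
  read x, top D: go to q, push DD → (q, ε, DDDDDDDDDDZ)
All input consumed in state q with stack DDDDDDDDDDZ.

DDDDDDDDDDZ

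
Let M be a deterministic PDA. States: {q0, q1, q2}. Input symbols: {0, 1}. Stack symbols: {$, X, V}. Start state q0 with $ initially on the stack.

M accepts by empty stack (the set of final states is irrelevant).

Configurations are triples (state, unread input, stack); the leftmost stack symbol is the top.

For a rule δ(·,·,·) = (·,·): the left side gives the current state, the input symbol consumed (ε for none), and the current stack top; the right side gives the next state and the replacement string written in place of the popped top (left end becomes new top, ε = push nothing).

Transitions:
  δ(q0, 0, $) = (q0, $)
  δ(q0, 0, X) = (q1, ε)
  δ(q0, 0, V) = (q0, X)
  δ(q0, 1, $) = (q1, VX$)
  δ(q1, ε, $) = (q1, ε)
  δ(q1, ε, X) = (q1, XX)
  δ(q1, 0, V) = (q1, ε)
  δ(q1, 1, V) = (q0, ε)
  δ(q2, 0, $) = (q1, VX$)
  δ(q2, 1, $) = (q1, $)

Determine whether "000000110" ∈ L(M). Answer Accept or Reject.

Accept

(q0, 000000110, $)
  read 0, top $: go to q0, push $ → (q0, 00000110, $)
  read 0, top $: go to q0, push $ → (q0, 0000110, $)
  read 0, top $: go to q0, push $ → (q0, 000110, $)
  read 0, top $: go to q0, push $ → (q0, 00110, $)
  read 0, top $: go to q0, push $ → (q0, 0110, $)
  read 0, top $: go to q0, push $ → (q0, 110, $)
  read 1, top $: go to q1, push VX$ → (q1, 10, VX$)
  read 1, top V: go to q0, push ε → (q0, 0, X$)
  read 0, top X: go to q1, push ε → (q1, ε, $)
  ε-move, top $: go to q1, push ε → (q1, ε, ε)
All input consumed and the stack is empty.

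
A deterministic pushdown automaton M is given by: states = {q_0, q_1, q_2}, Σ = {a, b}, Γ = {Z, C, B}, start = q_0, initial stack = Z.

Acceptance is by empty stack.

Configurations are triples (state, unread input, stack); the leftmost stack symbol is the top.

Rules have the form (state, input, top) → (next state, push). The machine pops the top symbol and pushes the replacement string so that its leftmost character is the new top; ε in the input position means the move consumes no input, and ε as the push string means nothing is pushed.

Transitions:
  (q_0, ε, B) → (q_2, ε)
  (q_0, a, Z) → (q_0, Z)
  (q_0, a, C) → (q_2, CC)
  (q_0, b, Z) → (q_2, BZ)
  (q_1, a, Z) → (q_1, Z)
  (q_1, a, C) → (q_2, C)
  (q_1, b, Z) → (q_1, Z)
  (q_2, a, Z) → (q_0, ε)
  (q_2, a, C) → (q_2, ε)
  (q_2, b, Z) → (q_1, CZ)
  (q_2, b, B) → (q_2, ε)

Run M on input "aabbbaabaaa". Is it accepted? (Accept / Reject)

Accept

(q_0, aabbbaabaaa, Z) ⊢ (q_0, abbbaabaaa, Z) ⊢ (q_0, bbbaabaaa, Z) ⊢ (q_2, bbaabaaa, BZ) ⊢ (q_2, baabaaa, Z) ⊢ (q_1, aabaaa, CZ) ⊢ (q_2, abaaa, CZ) ⊢ (q_2, baaa, Z) ⊢ (q_1, aaa, CZ) ⊢ (q_2, aa, CZ) ⊢ (q_2, a, Z) ⊢ (q_0, ε, ε)
All input consumed and the stack is empty.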